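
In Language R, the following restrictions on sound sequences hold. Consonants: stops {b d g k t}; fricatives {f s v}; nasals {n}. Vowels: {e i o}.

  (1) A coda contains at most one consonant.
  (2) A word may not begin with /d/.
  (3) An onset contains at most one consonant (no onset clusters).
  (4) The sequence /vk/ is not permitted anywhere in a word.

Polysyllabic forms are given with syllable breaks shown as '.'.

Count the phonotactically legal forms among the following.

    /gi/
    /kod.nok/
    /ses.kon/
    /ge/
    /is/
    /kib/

6

/gi/ — σ1 onset /g/, coda /∅/ ok → phonotactically legal
/kod.nok/ — σ1 onset /k/, coda /d/ ok; σ2 onset /n/, coda /k/ ok → phonotactically legal
/ses.kon/ — σ1 onset /s/, coda /s/ ok; σ2 onset /k/, coda /n/ ok → phonotactically legal
/ge/ — σ1 onset /g/, coda /∅/ ok → phonotactically legal
/is/ — σ1 onset /∅/, coda /s/ ok → phonotactically legal
/kib/ — σ1 onset /k/, coda /b/ ok → phonotactically legal
Phonotactically legal: /gi/, /kod.nok/, /ses.kon/, /ge/, /is/, /kib/ → 6.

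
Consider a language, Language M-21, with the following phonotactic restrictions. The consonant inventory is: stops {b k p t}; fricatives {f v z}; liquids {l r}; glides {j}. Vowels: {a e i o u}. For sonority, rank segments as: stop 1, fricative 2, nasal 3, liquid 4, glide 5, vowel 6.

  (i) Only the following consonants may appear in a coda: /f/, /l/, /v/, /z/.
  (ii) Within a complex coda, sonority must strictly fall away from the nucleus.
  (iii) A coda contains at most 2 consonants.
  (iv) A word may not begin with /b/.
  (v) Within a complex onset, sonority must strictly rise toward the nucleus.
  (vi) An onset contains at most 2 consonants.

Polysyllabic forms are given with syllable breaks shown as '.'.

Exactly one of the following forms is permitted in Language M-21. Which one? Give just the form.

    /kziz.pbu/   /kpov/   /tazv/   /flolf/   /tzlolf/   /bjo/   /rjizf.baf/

/flolf/

/kziz.pbu/ — violates constraint (v): syllable 2 onset /pb/: /p/ (stop, 1) → /b/ (stop, 1) does not rise → not permitted
/kpov/ — violates constraint (v): syllable 1 onset /kp/: /k/ (stop, 1) → /p/ (stop, 1) does not rise → not permitted
/tazv/ — violates constraint (ii): syllable 1 coda /zv/: /z/ (fricative, 2) → /v/ (fricative, 2) does not fall → not permitted
/flolf/ — σ1 onset /fl/ (2→4 rises), coda /lf/ (4→2 falls) ok → permitted
/tzlolf/ — violates constraint (vi): syllable 1 onset /tzl/ has 3 consonants (> 2) → not permitted
/bjo/ — violates constraint (iv): word begins with /b/ → not permitted
/rjizf.baf/ — violates constraint (ii): syllable 1 coda /zf/: /z/ (fricative, 2) → /f/ (fricative, 2) does not fall → not permitted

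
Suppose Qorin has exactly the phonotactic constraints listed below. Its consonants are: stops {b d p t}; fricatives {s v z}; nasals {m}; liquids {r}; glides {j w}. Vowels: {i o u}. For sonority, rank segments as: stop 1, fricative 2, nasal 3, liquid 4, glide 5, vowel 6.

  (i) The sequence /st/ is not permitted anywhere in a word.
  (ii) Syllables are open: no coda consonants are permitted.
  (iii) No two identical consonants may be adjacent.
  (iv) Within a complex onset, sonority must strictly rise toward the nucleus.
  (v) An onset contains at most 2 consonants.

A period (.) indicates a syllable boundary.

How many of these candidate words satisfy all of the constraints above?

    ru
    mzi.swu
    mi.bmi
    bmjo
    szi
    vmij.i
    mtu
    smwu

ru — σ1 onset /r/, coda /∅/ ok → well-formed
mzi.swu — violates constraint (iv): syllable 1 onset /mz/: /m/ (nasal, 3) → /z/ (fricative, 2) does not rise → ill-formed
mi.bmi — σ1 onset /m/, coda /∅/ ok; σ2 onset /bm/ (1→3 rises), coda /∅/ ok → well-formed
bmjo — violates constraint (v): syllable 1 onset /bmj/ has 3 consonants (> 2) → ill-formed
szi — violates constraint (iv): syllable 1 onset /sz/: /s/ (fricative, 2) → /z/ (fricative, 2) does not rise → ill-formed
vmij.i — violates constraint (ii): syllable 1 coda /j/ has 1 consonant (> 0) → ill-formed
mtu — violates constraint (iv): syllable 1 onset /mt/: /m/ (nasal, 3) → /t/ (stop, 1) does not rise → ill-formed
smwu — violates constraint (v): syllable 1 onset /smw/ has 3 consonants (> 2) → ill-formed
Well-formed: ru, mi.bmi → 2.

2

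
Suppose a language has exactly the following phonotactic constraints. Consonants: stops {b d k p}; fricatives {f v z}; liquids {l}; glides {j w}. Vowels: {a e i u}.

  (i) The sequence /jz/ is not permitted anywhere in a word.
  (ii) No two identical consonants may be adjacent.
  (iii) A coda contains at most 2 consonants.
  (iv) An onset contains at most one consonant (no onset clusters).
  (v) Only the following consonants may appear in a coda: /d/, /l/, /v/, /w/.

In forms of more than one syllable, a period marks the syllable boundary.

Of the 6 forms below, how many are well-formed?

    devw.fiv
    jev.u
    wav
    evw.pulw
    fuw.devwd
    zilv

devw.fiv — σ1 onset /d/, coda /vw/ (2C) ok; σ2 onset /f/, coda /v/ ok → well-formed
jev.u — σ1 onset /j/, coda /v/ ok; σ2 onset /∅/, coda /∅/ ok → well-formed
wav — σ1 onset /w/, coda /v/ ok → well-formed
evw.pulw — σ1 onset /∅/, coda /vw/ (2C) ok; σ2 onset /p/, coda /lw/ (2C) ok → well-formed
fuw.devwd — violates constraint (iii): syllable 2 coda /vwd/ has 3 consonants (> 2) → ill-formed
zilv — σ1 onset /z/, coda /lv/ (2C) ok → well-formed
Well-formed: devw.fiv, jev.u, wav, evw.pulw, zilv → 5.

5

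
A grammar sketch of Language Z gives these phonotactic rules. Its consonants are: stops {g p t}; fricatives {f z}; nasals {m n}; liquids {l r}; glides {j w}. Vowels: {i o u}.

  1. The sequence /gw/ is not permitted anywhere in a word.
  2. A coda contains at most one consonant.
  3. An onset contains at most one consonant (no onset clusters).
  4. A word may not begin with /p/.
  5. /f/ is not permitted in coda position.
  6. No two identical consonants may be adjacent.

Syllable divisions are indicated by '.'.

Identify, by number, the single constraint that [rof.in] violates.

[rof.in]: syllable 1 coda contains /f/.
This is a violation of constraint 5: "/f/ is not permitted in coda position."
The remaining constraints (1, 2, 3, 4, 6) are satisfied.

5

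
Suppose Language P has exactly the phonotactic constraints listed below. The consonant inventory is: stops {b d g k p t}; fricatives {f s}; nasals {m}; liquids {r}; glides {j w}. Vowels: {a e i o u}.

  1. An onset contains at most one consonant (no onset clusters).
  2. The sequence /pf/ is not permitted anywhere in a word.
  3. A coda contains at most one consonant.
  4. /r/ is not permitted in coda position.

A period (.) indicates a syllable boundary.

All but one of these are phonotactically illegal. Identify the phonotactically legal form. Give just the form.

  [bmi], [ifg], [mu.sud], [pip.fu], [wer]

[mu.sud]

[bmi] — violates constraint 1: syllable 1 onset /bm/ has 2 consonants (> 1) → phonotactically illegal
[ifg] — violates constraint 3: syllable 1 coda /fg/ has 2 consonants (> 1) → phonotactically illegal
[mu.sud] — σ1 onset /m/, coda /∅/ ok; σ2 onset /s/, coda /d/ ok → phonotactically legal
[pip.fu] — violates constraint 2: contains banned sequence /pf/ → phonotactically illegal
[wer] — violates constraint 4: syllable 1 coda contains /r/ → phonotactically illegal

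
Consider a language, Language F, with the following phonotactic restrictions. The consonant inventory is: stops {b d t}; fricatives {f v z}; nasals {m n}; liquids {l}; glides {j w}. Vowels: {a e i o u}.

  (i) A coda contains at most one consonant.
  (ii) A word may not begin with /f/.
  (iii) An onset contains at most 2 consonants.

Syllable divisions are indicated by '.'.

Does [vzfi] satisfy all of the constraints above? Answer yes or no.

[vzfi] — violates constraint (iii): syllable 1 onset /vzf/ has 3 consonants (> 2) → ill-formed

no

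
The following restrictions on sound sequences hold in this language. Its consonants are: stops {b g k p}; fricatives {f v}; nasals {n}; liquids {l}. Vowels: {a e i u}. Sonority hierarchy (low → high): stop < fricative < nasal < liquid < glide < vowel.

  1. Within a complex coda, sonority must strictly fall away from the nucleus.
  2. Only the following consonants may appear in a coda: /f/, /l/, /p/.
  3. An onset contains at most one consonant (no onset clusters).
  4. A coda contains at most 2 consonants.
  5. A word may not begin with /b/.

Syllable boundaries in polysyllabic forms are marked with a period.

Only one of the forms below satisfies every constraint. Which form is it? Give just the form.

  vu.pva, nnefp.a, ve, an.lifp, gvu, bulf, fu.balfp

ve

vu.pva — violates constraint 3: syllable 2 onset /pv/ has 2 consonants (> 1) → ill-formed
nnefp.a — violates constraint 3: syllable 1 onset /nn/ has 2 consonants (> 1) → ill-formed
ve — σ1 onset /v/, coda /∅/ ok → well-formed
an.lifp — violates constraint 2: syllable 1 coda contains /n/, which is not a licensed coda consonant → ill-formed
gvu — violates constraint 3: syllable 1 onset /gv/ has 2 consonants (> 1) → ill-formed
bulf — violates constraint 5: word begins with /b/ → ill-formed
fu.balfp — violates constraint 4: syllable 2 coda /lfp/ has 3 consonants (> 2) → ill-formed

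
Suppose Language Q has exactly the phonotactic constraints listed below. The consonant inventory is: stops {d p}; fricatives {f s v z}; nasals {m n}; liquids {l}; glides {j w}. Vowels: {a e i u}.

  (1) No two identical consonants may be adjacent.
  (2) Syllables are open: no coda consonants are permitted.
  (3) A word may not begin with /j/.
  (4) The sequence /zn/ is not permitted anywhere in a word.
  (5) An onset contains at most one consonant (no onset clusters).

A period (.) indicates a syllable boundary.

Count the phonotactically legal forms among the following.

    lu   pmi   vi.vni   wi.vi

2

lu — σ1 onset /l/, coda /∅/ ok → phonotactically legal
pmi — violates constraint 5: syllable 1 onset /pm/ has 2 consonants (> 1) → phonotactically illegal
vi.vni — violates constraint 5: syllable 2 onset /vn/ has 2 consonants (> 1) → phonotactically illegal
wi.vi — σ1 onset /w/, coda /∅/ ok; σ2 onset /v/, coda /∅/ ok → phonotactically legal
Phonotactically legal: lu, wi.vi → 2.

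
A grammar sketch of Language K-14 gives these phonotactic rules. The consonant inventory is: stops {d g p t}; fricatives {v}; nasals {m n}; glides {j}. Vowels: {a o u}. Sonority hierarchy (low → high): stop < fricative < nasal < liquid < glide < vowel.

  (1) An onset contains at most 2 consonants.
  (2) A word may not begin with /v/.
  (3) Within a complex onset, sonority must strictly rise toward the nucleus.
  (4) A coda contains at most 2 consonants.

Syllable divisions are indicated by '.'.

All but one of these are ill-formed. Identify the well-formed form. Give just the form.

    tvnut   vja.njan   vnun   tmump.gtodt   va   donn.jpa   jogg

jogg

tvnut — violates constraint 1: syllable 1 onset /tvn/ has 3 consonants (> 2) → ill-formed
vja.njan — violates constraint 2: word begins with /v/ → ill-formed
vnun — violates constraint 2: word begins with /v/ → ill-formed
tmump.gtodt — violates constraint 3: syllable 2 onset /gt/: /g/ (stop, 1) → /t/ (stop, 1) does not rise → ill-formed
va — violates constraint 2: word begins with /v/ → ill-formed
donn.jpa — violates constraint 3: syllable 2 onset /jp/: /j/ (glide, 5) → /p/ (stop, 1) does not rise → ill-formed
jogg — σ1 onset /j/, coda /gg/ (2C) ok → well-formed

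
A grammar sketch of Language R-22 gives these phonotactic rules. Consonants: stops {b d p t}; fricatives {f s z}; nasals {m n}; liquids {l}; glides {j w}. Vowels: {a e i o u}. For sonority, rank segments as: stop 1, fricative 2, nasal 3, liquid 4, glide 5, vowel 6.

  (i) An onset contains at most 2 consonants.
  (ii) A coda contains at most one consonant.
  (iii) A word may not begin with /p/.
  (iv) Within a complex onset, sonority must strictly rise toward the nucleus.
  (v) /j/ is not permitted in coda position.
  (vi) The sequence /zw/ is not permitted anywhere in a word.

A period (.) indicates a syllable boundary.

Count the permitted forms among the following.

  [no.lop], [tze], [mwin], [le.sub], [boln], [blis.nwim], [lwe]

[no.lop] — σ1 onset /n/, coda /∅/ ok; σ2 onset /l/, coda /p/ ok → permitted
[tze] — σ1 onset /tz/ (1→2 rises), coda /∅/ ok → permitted
[mwin] — σ1 onset /mw/ (3→5 rises), coda /n/ ok → permitted
[le.sub] — σ1 onset /l/, coda /∅/ ok; σ2 onset /s/, coda /b/ ok → permitted
[boln] — violates constraint (ii): syllable 1 coda /ln/ has 2 consonants (> 1) → not permitted
[blis.nwim] — σ1 onset /bl/ (1→4 rises), coda /s/ ok; σ2 onset /nw/ (3→5 rises), coda /m/ ok → permitted
[lwe] — σ1 onset /lw/ (4→5 rises), coda /∅/ ok → permitted
Permitted: [no.lop], [tze], [mwin], [le.sub], [blis.nwim], [lwe] → 6.

6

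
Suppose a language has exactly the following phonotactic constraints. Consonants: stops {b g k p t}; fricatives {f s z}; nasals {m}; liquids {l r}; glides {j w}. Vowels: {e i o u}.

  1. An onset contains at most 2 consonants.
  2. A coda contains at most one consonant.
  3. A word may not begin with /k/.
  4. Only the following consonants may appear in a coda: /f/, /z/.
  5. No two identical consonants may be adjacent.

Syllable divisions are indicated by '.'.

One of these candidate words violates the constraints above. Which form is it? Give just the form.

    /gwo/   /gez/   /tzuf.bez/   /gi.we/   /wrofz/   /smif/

/gwo/ — σ1 onset /gw/ (2C), coda /∅/ ok → licit
/gez/ — σ1 onset /g/, coda /z/ ok → licit
/tzuf.bez/ — σ1 onset /tz/ (2C), coda /f/ ok; σ2 onset /b/, coda /z/ ok → licit
/gi.we/ — σ1 onset /g/, coda /∅/ ok; σ2 onset /w/, coda /∅/ ok → licit
/wrofz/ — violates constraint 2: syllable 1 coda /fz/ has 2 consonants (> 1) → illicit
/smif/ — σ1 onset /sm/ (2C), coda /f/ ok → licit

/wrofz/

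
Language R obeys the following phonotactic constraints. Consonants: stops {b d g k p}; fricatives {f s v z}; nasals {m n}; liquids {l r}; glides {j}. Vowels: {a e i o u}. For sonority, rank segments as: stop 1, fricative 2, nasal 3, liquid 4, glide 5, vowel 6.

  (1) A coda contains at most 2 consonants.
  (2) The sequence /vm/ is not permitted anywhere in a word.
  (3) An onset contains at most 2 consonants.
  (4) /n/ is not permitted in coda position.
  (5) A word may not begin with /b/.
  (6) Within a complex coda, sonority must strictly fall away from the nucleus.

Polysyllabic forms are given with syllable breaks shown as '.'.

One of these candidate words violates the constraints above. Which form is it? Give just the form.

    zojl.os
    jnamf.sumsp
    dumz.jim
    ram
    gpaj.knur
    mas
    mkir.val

jnamf.sumsp

zojl.os — σ1 onset /z/, coda /jl/ (5→4 falls) ok; σ2 onset /∅/, coda /s/ ok → permitted
jnamf.sumsp — violates constraint 1: syllable 2 coda /msp/ has 3 consonants (> 2) → not permitted
dumz.jim — σ1 onset /d/, coda /mz/ (3→2 falls) ok; σ2 onset /j/, coda /m/ ok → permitted
ram — σ1 onset /r/, coda /m/ ok → permitted
gpaj.knur — σ1 onset /gp/ (2C), coda /j/ ok; σ2 onset /kn/ (2C), coda /r/ ok → permitted
mas — σ1 onset /m/, coda /s/ ok → permitted
mkir.val — σ1 onset /mk/ (2C), coda /r/ ok; σ2 onset /v/, coda /l/ ok → permitted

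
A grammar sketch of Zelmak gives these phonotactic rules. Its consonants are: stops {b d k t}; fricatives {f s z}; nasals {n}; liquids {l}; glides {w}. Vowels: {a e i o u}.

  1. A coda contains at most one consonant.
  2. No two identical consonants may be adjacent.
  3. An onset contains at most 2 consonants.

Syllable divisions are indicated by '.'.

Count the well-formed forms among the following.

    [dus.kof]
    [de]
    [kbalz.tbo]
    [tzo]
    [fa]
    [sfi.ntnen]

4

[dus.kof] — σ1 onset /d/, coda /s/ ok; σ2 onset /k/, coda /f/ ok → well-formed
[de] — σ1 onset /d/, coda /∅/ ok → well-formed
[kbalz.tbo] — violates constraint 1: syllable 1 coda /lz/ has 2 consonants (> 1) → ill-formed
[tzo] — σ1 onset /tz/ (2C), coda /∅/ ok → well-formed
[fa] — σ1 onset /f/, coda /∅/ ok → well-formed
[sfi.ntnen] — violates constraint 3: syllable 2 onset /ntn/ has 3 consonants (> 2) → ill-formed
Well-formed: [dus.kof], [de], [tzo], [fa] → 4.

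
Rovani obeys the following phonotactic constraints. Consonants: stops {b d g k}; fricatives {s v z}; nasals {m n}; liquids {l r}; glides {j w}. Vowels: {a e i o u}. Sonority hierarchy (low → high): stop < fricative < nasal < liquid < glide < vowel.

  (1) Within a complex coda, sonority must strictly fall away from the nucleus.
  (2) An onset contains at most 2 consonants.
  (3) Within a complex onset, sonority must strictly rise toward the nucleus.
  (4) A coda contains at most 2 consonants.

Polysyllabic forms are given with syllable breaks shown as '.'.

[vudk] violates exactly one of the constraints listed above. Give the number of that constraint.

[vudk]: syllable 1 coda /dk/: /d/ (stop, 1) → /k/ (stop, 1) does not fall.
This is a violation of constraint 1: "Within a complex coda, sonority must strictly fall away from the nucleus."
The remaining constraints (2, 3, 4) are satisfied.

1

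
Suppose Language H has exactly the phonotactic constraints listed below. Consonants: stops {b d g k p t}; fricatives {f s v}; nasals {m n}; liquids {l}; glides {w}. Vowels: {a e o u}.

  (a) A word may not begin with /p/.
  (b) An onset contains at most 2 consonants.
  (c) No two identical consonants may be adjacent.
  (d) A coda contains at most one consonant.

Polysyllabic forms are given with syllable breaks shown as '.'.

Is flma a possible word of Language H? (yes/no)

flma — violates constraint (b): syllable 1 onset /flm/ has 3 consonants (> 2) → illicit

no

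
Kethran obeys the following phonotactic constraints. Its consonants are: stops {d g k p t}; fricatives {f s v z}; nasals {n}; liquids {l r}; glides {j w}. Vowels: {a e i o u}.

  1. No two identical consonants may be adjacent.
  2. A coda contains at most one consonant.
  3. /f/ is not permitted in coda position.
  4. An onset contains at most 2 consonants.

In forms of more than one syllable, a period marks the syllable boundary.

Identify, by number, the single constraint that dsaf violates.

dsaf: syllable 1 coda contains /f/.
This is a violation of constraint 3: "/f/ is not permitted in coda position."
The remaining constraints (1, 2, 4) are satisfied.

3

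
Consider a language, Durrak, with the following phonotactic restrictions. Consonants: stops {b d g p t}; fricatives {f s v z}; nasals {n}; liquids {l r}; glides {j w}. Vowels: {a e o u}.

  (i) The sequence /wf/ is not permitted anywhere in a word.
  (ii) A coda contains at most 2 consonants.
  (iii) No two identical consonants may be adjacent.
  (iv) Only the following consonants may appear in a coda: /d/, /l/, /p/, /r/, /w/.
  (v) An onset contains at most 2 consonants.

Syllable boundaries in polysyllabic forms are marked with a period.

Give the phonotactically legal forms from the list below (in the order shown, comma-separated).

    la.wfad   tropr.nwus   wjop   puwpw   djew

la.wfad — violates constraint (i): contains banned sequence /wf/ → phonotactically illegal
tropr.nwus — violates constraint (iv): syllable 2 coda contains /s/, which is not a licensed coda consonant → phonotactically illegal
wjop — σ1 onset /wj/ (2C), coda /p/ ok → phonotactically legal
puwpw — violates constraint (ii): syllable 1 coda /wpw/ has 3 consonants (> 2) → phonotactically illegal
djew — σ1 onset /dj/ (2C), coda /w/ ok → phonotactically legal

wjop, djew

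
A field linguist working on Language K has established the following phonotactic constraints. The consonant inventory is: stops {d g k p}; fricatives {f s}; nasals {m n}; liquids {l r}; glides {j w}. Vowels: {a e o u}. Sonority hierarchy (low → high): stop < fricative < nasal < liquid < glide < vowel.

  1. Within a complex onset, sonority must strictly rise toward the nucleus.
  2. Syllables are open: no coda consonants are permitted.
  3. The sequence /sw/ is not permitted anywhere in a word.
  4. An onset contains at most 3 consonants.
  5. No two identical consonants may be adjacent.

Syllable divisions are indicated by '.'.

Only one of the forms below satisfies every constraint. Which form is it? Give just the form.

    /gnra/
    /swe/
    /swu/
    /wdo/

/gnra/ — σ1 onset /gnr/ (1→3→4 rises), coda /∅/ ok → licit
/swe/ — violates constraint 3: contains banned sequence /sw/ → illicit
/swu/ — violates constraint 3: contains banned sequence /sw/ → illicit
/wdo/ — violates constraint 1: syllable 1 onset /wd/: /w/ (glide, 5) → /d/ (stop, 1) does not rise → illicit

/gnra/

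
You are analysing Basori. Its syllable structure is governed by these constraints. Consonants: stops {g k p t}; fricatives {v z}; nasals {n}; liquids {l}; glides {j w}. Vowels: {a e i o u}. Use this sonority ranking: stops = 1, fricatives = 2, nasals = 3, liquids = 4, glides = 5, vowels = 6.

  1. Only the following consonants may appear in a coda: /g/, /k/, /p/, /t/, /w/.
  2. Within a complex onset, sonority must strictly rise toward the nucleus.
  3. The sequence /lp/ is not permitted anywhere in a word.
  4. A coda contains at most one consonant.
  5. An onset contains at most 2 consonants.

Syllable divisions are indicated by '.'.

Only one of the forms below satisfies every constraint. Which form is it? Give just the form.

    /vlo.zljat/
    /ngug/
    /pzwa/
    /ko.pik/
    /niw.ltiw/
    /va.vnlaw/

/vlo.zljat/ — violates constraint 5: syllable 2 onset /zlj/ has 3 consonants (> 2) → not permitted
/ngug/ — violates constraint 2: syllable 1 onset /ng/: /n/ (nasal, 3) → /g/ (stop, 1) does not rise → not permitted
/pzwa/ — violates constraint 5: syllable 1 onset /pzw/ has 3 consonants (> 2) → not permitted
/ko.pik/ — σ1 onset /k/, coda /∅/ ok; σ2 onset /p/, coda /k/ ok → permitted
/niw.ltiw/ — violates constraint 2: syllable 2 onset /lt/: /l/ (liquid, 4) → /t/ (stop, 1) does not rise → not permitted
/va.vnlaw/ — violates constraint 5: syllable 2 onset /vnl/ has 3 consonants (> 2) → not permitted

/ko.pik/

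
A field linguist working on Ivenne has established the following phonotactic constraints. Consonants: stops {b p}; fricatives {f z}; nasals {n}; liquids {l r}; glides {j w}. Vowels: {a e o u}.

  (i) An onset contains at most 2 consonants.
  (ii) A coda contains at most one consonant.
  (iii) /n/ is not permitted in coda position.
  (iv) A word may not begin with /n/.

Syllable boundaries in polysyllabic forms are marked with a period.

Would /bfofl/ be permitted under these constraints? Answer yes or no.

no

/bfofl/ — violates constraint (ii): syllable 1 coda /fl/ has 2 consonants (> 1) → not permitted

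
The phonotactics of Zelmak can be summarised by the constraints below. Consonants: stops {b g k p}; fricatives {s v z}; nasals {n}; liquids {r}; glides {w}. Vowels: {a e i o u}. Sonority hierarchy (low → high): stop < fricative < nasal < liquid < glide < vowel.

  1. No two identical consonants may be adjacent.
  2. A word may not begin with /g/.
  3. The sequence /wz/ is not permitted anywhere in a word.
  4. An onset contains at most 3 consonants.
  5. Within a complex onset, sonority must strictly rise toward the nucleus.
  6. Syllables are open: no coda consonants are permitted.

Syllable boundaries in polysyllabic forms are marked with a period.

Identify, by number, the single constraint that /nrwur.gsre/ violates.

6

/nrwur.gsre/: syllable 1 coda /r/ has 1 consonant (> 0).
This is a violation of constraint 6: "Syllables are open: no coda consonants are permitted."
The remaining constraints (1, 2, 3, 4, 5) are satisfied.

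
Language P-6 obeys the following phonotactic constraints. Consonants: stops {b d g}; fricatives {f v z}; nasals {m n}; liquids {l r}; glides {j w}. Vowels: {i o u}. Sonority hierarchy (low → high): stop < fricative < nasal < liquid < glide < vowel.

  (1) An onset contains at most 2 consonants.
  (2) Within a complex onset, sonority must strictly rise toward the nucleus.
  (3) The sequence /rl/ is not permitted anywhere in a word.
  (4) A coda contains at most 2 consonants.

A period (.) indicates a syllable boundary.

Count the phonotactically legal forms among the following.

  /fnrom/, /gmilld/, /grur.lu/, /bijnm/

0

/fnrom/ — violates constraint 1: syllable 1 onset /fnr/ has 3 consonants (> 2) → phonotactically illegal
/gmilld/ — violates constraint 4: syllable 1 coda /lld/ has 3 consonants (> 2) → phonotactically illegal
/grur.lu/ — violates constraint 3: contains banned sequence /rl/ → phonotactically illegal
/bijnm/ — violates constraint 4: syllable 1 coda /jnm/ has 3 consonants (> 2) → phonotactically illegal
No form is phonotactically legal → 0.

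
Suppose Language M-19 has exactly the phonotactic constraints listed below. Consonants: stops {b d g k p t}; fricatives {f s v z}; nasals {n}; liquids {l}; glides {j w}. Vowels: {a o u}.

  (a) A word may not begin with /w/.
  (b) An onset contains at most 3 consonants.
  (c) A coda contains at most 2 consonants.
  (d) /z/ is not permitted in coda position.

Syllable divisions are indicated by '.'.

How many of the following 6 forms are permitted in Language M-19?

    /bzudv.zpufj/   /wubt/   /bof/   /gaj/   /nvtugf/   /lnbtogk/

/bzudv.zpufj/ — σ1 onset /bz/ (2C), coda /dv/ (2C) ok; σ2 onset /zp/ (2C), coda /fj/ (2C) ok → permitted
/wubt/ — violates constraint (a): word begins with /w/ → not permitted
/bof/ — σ1 onset /b/, coda /f/ ok → permitted
/gaj/ — σ1 onset /g/, coda /j/ ok → permitted
/nvtugf/ — σ1 onset /nvt/ (3C), coda /gf/ (2C) ok → permitted
/lnbtogk/ — violates constraint (b): syllable 1 onset /lnbt/ has 4 consonants (> 3) → not permitted
Permitted: /bzudv.zpufj/, /bof/, /gaj/, /nvtugf/ → 4.

4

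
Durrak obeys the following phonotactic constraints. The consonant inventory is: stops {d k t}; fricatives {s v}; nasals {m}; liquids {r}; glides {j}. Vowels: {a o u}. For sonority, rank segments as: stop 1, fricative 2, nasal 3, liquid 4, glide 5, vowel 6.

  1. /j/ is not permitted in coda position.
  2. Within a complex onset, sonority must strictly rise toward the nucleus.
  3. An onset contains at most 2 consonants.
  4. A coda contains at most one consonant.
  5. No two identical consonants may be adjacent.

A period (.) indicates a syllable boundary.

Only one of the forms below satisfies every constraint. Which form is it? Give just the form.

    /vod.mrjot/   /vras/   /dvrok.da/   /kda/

/vod.mrjot/ — violates constraint 3: syllable 2 onset /mrj/ has 3 consonants (> 2) → phonotactically illegal
/vras/ — σ1 onset /vr/ (2→4 rises), coda /s/ ok → phonotactically legal
/dvrok.da/ — violates constraint 3: syllable 1 onset /dvr/ has 3 consonants (> 2) → phonotactically illegal
/kda/ — violates constraint 2: syllable 1 onset /kd/: /k/ (stop, 1) → /d/ (stop, 1) does not rise → phonotactically illegal

/vras/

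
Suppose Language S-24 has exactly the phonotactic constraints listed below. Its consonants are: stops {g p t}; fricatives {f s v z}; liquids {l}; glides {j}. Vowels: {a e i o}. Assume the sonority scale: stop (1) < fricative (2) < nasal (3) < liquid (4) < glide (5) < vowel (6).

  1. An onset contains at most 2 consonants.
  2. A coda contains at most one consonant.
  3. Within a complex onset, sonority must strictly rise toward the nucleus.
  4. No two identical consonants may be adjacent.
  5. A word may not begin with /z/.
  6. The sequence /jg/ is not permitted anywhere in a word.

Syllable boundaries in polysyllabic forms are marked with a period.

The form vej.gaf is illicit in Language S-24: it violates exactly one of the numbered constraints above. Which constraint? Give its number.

vej.gaf: contains banned sequence /jg/.
This is a violation of constraint 6: "The sequence /jg/ is not permitted anywhere in a word."
The remaining constraints (1, 2, 3, 4, 5) are satisfied.

6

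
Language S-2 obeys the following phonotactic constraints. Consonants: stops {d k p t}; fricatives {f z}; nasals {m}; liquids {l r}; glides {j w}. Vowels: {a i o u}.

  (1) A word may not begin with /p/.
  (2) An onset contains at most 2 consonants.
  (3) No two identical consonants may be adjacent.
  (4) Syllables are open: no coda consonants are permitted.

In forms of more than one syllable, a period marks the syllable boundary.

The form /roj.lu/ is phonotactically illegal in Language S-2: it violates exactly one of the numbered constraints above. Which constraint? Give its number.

4

/roj.lu/: syllable 1 coda /j/ has 1 consonant (> 0).
This is a violation of constraint 4: "Syllables are open: no coda consonants are permitted."
The remaining constraints (1, 2, 3) are satisfied.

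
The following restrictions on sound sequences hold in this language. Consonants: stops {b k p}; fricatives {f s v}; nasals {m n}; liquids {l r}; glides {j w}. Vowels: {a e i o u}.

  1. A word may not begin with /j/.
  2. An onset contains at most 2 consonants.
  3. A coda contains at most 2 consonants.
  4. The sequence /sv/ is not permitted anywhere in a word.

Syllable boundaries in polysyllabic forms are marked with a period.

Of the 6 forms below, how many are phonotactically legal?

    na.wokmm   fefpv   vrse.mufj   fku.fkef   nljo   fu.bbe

na.wokmm — violates constraint 3: syllable 2 coda /kmm/ has 3 consonants (> 2) → phonotactically illegal
fefpv — violates constraint 3: syllable 1 coda /fpv/ has 3 consonants (> 2) → phonotactically illegal
vrse.mufj — violates constraint 2: syllable 1 onset /vrs/ has 3 consonants (> 2) → phonotactically illegal
fku.fkef — σ1 onset /fk/ (2C), coda /∅/ ok; σ2 onset /fk/ (2C), coda /f/ ok → phonotactically legal
nljo — violates constraint 2: syllable 1 onset /nlj/ has 3 consonants (> 2) → phonotactically illegal
fu.bbe — σ1 onset /f/, coda /∅/ ok; σ2 onset /bb/ (2C), coda /∅/ ok → phonotactically legal
Phonotactically legal: fku.fkef, fu.bbe → 2.

2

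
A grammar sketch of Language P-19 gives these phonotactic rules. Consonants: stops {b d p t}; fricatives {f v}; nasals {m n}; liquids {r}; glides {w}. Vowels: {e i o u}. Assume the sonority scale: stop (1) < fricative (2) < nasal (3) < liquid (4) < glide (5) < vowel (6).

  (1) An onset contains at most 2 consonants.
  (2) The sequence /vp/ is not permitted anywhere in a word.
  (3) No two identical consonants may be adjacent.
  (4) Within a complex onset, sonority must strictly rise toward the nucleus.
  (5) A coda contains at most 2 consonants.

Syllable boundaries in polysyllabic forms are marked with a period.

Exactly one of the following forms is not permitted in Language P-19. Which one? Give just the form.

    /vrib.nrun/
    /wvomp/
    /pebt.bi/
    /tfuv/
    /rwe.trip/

/wvomp/

/vrib.nrun/ — σ1 onset /vr/ (2→4 rises), coda /b/ ok; σ2 onset /nr/ (3→4 rises), coda /n/ ok → permitted
/wvomp/ — violates constraint 4: syllable 1 onset /wv/: /w/ (glide, 5) → /v/ (fricative, 2) does not rise → not permitted
/pebt.bi/ — σ1 onset /p/, coda /bt/ (2C) ok; σ2 onset /b/, coda /∅/ ok → permitted
/tfuv/ — σ1 onset /tf/ (1→2 rises), coda /v/ ok → permitted
/rwe.trip/ — σ1 onset /rw/ (4→5 rises), coda /∅/ ok; σ2 onset /tr/ (1→4 rises), coda /p/ ok → permitted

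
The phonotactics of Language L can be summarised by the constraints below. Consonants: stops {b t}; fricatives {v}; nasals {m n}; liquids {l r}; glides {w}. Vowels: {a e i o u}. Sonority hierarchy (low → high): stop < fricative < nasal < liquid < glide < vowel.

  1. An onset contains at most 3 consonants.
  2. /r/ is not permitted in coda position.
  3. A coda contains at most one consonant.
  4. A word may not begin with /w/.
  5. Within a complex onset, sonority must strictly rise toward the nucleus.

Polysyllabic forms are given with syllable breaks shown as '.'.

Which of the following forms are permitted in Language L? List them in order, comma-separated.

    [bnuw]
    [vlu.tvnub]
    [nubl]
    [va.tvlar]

[bnuw], [vlu.tvnub]

[bnuw] — σ1 onset /bn/ (1→3 rises), coda /w/ ok → permitted
[vlu.tvnub] — σ1 onset /vl/ (2→4 rises), coda /∅/ ok; σ2 onset /tvn/ (1→2→3 rises), coda /b/ ok → permitted
[nubl] — violates constraint 3: syllable 1 coda /bl/ has 2 consonants (> 1) → not permitted
[va.tvlar] — violates constraint 2: syllable 2 coda contains /r/ → not permitted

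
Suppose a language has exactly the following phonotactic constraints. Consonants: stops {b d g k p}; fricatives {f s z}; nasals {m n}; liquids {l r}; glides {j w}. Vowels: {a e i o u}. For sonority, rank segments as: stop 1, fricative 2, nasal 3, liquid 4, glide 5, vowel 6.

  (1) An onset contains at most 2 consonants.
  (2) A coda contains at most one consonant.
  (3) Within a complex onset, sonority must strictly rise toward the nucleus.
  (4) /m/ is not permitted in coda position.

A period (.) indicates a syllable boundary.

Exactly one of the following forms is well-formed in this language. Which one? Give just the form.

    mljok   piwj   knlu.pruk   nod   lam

nod

mljok — violates constraint 1: syllable 1 onset /mlj/ has 3 consonants (> 2) → ill-formed
piwj — violates constraint 2: syllable 1 coda /wj/ has 2 consonants (> 1) → ill-formed
knlu.pruk — violates constraint 1: syllable 1 onset /knl/ has 3 consonants (> 2) → ill-formed
nod — σ1 onset /n/, coda /d/ ok → well-formed
lam — violates constraint 4: syllable 1 coda contains /m/ → ill-formed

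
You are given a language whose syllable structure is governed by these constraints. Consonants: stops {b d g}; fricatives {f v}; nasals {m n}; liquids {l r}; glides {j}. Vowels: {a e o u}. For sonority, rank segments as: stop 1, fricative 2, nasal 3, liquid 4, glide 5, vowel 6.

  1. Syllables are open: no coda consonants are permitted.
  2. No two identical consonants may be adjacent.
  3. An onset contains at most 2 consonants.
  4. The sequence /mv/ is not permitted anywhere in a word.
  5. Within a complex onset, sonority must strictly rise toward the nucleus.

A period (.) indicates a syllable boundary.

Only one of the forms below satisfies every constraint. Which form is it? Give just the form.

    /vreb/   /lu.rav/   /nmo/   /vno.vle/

/vreb/ — violates constraint 1: syllable 1 coda /b/ has 1 consonant (> 0) → illicit
/lu.rav/ — violates constraint 1: syllable 2 coda /v/ has 1 consonant (> 0) → illicit
/nmo/ — violates constraint 5: syllable 1 onset /nm/: /n/ (nasal, 3) → /m/ (nasal, 3) does not rise → illicit
/vno.vle/ — σ1 onset /vn/ (2→3 rises), coda /∅/ ok; σ2 onset /vl/ (2→4 rises), coda /∅/ ok → licit

/vno.vle/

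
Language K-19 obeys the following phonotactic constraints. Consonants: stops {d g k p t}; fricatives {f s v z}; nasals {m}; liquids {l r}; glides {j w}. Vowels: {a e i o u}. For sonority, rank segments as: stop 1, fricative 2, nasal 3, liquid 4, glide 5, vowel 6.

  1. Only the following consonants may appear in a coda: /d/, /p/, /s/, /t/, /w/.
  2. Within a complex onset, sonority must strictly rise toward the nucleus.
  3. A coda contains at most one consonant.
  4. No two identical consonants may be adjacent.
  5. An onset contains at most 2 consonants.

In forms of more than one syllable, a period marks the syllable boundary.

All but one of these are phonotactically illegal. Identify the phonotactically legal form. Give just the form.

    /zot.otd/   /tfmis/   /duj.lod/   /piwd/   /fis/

/zot.otd/ — violates constraint 3: syllable 2 coda /td/ has 2 consonants (> 1) → phonotactically illegal
/tfmis/ — violates constraint 5: syllable 1 onset /tfm/ has 3 consonants (> 2) → phonotactically illegal
/duj.lod/ — violates constraint 1: syllable 1 coda contains /j/, which is not a licensed coda consonant → phonotactically illegal
/piwd/ — violates constraint 3: syllable 1 coda /wd/ has 2 consonants (> 1) → phonotactically illegal
/fis/ — σ1 onset /f/, coda /s/ ok → phonotactically legal

/fis/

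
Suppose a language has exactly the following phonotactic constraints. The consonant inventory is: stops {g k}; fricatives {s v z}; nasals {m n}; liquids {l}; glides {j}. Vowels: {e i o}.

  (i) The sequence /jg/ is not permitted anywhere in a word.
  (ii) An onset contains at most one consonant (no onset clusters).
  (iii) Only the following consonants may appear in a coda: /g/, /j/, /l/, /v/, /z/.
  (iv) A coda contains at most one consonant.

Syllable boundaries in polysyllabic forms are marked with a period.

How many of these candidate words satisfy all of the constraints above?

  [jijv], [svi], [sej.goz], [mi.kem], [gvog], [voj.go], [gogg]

0

[jijv] — violates constraint (iv): syllable 1 coda /jv/ has 2 consonants (> 1) → ill-formed
[svi] — violates constraint (ii): syllable 1 onset /sv/ has 2 consonants (> 1) → ill-formed
[sej.goz] — violates constraint (i): contains banned sequence /jg/ → ill-formed
[mi.kem] — violates constraint (iii): syllable 2 coda contains /m/, which is not a licensed coda consonant → ill-formed
[gvog] — violates constraint (ii): syllable 1 onset /gv/ has 2 consonants (> 1) → ill-formed
[voj.go] — violates constraint (i): contains banned sequence /jg/ → ill-formed
[gogg] — violates constraint (iv): syllable 1 coda /gg/ has 2 consonants (> 1) → ill-formed
No form is well-formed → 0.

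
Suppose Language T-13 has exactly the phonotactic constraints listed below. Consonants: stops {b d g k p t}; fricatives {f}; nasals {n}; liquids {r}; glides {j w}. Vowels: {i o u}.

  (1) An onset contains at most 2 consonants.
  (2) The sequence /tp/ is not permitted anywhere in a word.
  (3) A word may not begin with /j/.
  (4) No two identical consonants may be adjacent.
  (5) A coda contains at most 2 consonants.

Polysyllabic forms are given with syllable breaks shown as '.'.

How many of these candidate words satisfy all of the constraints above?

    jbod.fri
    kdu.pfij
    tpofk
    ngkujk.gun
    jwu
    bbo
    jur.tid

jbod.fri — violates constraint 3: word begins with /j/ → not permitted
kdu.pfij — σ1 onset /kd/ (2C), coda /∅/ ok; σ2 onset /pf/ (2C), coda /j/ ok → permitted
tpofk — violates constraint 2: contains banned sequence /tp/ → not permitted
ngkujk.gun — violates constraint 1: syllable 1 onset /ngk/ has 3 consonants (> 2) → not permitted
jwu — violates constraint 3: word begins with /j/ → not permitted
bbo — violates constraint 4: adjacent identical consonants /bb/ → not permitted
jur.tid — violates constraint 3: word begins with /j/ → not permitted
Permitted: kdu.pfij → 1.

1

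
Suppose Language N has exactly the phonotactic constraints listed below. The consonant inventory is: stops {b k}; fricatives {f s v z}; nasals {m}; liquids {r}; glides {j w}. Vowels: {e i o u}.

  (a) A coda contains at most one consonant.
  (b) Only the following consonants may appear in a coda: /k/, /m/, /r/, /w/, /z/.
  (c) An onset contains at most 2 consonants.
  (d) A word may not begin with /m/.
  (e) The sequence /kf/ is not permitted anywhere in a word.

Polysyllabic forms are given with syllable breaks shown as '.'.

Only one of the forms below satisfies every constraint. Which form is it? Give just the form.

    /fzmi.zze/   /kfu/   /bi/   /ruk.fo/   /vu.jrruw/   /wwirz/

/bi/

/fzmi.zze/ — violates constraint (c): syllable 1 onset /fzm/ has 3 consonants (> 2) → not permitted
/kfu/ — violates constraint (e): contains banned sequence /kf/ → not permitted
/bi/ — σ1 onset /b/, coda /∅/ ok → permitted
/ruk.fo/ — violates constraint (e): contains banned sequence /kf/ → not permitted
/vu.jrruw/ — violates constraint (c): syllable 2 onset /jrr/ has 3 consonants (> 2) → not permitted
/wwirz/ — violates constraint (a): syllable 1 coda /rz/ has 2 consonants (> 1) → not permitted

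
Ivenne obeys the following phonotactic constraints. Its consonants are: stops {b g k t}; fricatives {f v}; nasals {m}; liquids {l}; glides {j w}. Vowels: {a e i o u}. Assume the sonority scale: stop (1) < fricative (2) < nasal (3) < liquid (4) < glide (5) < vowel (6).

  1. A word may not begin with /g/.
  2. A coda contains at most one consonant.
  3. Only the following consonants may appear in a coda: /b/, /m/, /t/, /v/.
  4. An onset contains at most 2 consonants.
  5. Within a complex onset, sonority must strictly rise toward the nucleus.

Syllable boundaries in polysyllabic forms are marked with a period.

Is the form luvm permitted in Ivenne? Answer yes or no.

no

luvm — violates constraint 2: syllable 1 coda /vm/ has 2 consonants (> 1) → not permitted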